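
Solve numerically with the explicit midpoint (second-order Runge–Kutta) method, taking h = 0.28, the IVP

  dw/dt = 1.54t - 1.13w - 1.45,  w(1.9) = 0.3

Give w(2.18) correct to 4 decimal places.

0.6284

Midpoint: k1 = f(t_n, w_n); k2 = f(t_n + h/2, w_n + (h/2)·k1); w_{n+1} = w_n + h·k2.
t=1.900000, w=0.300000:
  k1 = f(1.900000, 0.300000) = 1.137000
  k2 = f(2.040000, 0.459180) = 1.172727
  w ← 0.300000 + 0.28·1.172727 = 0.628363
w(2.18) ≈ 0.6284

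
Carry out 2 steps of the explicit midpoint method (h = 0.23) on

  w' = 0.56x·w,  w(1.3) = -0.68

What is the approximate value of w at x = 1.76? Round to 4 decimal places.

Midpoint: k1 = f(x_n, w_n); k2 = f(x_n + h/2, w_n + (h/2)·k1); w_{n+1} = w_n + h·k2.
x=1.300000, w=-0.680000:
  k1 = f(1.300000, -0.680000) = -0.495040
  k2 = f(1.415000, -0.736930) = -0.583943
  w ← -0.680000 + 0.23·(-0.583943) = -0.814307
x=1.530000, w=-0.814307:
  k1 = f(1.530000, -0.814307) = -0.697698
  k2 = f(1.645000, -0.894542) = -0.824052
  w ← -0.814307 + 0.23·(-0.824052) = -1.003839
w(1.76) ≈ -1.0038

-1.0038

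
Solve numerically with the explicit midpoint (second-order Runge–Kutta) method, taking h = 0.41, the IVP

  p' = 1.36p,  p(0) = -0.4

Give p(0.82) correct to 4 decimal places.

-1.1738

Midpoint: k1 = f(x_n, p_n); k2 = f(x_n + h/2, p_n + (h/2)·k1); p_{n+1} = p_n + h·k2.
x=0.000000, p=-0.400000:
  k1 = f(0.000000, -0.400000) = -0.544000
  k2 = f(0.205000, -0.511520) = -0.695667
  p ← -0.400000 + 0.41·(-0.695667) = -0.685224
x=0.410000, p=-0.685224:
  k1 = f(0.410000, -0.685224) = -0.931904
  k2 = f(0.615000, -0.876264) = -1.191719
  p ← -0.685224 + 0.41·(-1.191719) = -1.173828
p(0.82) ≈ -1.1738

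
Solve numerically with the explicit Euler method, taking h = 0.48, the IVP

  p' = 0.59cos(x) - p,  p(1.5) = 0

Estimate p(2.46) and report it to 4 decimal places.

Euler: p_{n+1} = p_n + h·f(x_n, p_n).
x=1.500000, p=0.000000: f=0.041735 → p ← 0.000000 + 0.48·0.041735 = 0.020033
x=1.980000, p=0.020033: f=-0.254781 → p ← 0.020033 + 0.48·(-0.254781) = -0.102262
p(2.46) ≈ -0.1023

-0.1023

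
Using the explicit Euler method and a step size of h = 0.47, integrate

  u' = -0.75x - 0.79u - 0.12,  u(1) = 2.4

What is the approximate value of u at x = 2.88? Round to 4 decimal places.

-1.3251

Euler: u_{n+1} = u_n + h·f(x_n, u_n).
x=1.000000, u=2.400000: f=-2.766000 → u ← 2.400000 + 0.47·(-2.766000) = 1.099980
x=1.470000, u=1.099980: f=-2.091484 → u ← 1.099980 + 0.47·(-2.091484) = 0.116982
x=1.940000, u=0.116982: f=-1.667416 → u ← 0.116982 + 0.47·(-1.667416) = -0.666703
x=2.410000, u=-0.666703: f=-1.400805 → u ← -0.666703 + 0.47·(-1.400805) = -1.325081
u(2.88) ≈ -1.3251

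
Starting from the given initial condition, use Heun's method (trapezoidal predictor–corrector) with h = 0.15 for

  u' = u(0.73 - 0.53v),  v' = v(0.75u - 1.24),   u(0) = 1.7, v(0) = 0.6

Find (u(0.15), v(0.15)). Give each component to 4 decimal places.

1.8081, 0.6067

Heun on (u,v): k1 = f(x_n, state_n); k2 = f(x_n + h, state_n + h·k1); state_{n+1} = state_n + (h/2)·(k1 + k2).
0.000000: (1.700000, 0.600000)
  k1 = (0.700400, 0.021000)
  predictor → (1.805060, 0.603150)
  k2 = (0.740671, 0.068635)
  → (1.808080, 0.606723)
(u(0.15), v(0.15)) ≈ (1.8081, 0.6067)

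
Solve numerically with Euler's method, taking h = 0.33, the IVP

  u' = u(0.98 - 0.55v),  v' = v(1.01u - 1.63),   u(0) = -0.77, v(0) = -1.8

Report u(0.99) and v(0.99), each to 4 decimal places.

Euler on (u,v): u_{n+1} = u_n + h·u', v_{n+1} = v_n + h·v'.
0.000000: (-0.770000, -1.800000); f=(-1.516900, 4.333860) → (-1.270577, -0.369826)
0.330000: (-1.270577, -0.369826); f=(-1.503606, 1.077408) → (-1.766767, -0.014281)
0.660000: (-1.766767, -0.014281); f=(-1.745309, 0.048763) → (-2.342719, 0.001810)
(u(0.99), v(0.99)) ≈ (-2.3427, 0.0018)

-2.3427, 0.0018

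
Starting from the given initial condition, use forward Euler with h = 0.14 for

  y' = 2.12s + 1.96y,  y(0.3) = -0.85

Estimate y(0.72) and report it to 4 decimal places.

Euler: y_{n+1} = y_n + h·f(s_n, y_n).
s=0.300000, y=-0.850000: f=-1.030000 → y ← -0.850000 + 0.14·(-1.030000) = -0.994200
s=0.440000, y=-0.994200: f=-1.015832 → y ← -0.994200 + 0.14·(-1.015832) = -1.136416
s=0.580000, y=-1.136416: f=-0.997776 → y ← -1.136416 + 0.14·(-0.997776) = -1.276105
y(0.72) ≈ -1.2761

-1.2761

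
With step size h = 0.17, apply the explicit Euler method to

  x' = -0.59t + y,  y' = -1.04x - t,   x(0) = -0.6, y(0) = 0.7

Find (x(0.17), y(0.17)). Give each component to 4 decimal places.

Euler on (x,y): x_{n+1} = x_n + h·x', y_{n+1} = y_n + h·y'.
0.000000: (-0.600000, 0.700000); f=(0.700000, 0.624000) → (-0.481000, 0.806080)
(x(0.17), y(0.17)) ≈ (-0.4810, 0.8061)

-0.4810, 0.8061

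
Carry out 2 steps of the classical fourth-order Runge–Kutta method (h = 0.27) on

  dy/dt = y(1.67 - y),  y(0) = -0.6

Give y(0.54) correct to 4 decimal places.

-3.0828

RK4: k1 = f(t_n, y_n); k2 = f(t_n + h/2, y_n + (h/2)·k1); k3 = f(t_n + h/2, y_n + (h/2)·k2); k4 = f(t_n + h, y_n + h·k3); y_{n+1} = y_n + (h/6)·(k1 + 2k2 + 2k3 + k4).
t=0.000000, y=-0.600000:
  k1 = f(0.000000, -0.600000) = -1.362000
  k2 = f(0.135000, -0.783870) = -1.923515
  k3 = f(0.135000, -0.859675) = -2.174697
  k4 = f(0.270000, -1.187168) = -3.391939
  y ← -0.600000 + (0.27/6)·(k1 + 2k2 + 2k3 + k4) = -1.182766
t=0.270000, y=-1.182766:
  k1 = f(0.270000, -1.182766) = -3.374156
  k2 = f(0.405000, -1.638277) = -5.419876
  k3 = f(0.405000, -1.914450) = -6.862248
  k4 = f(0.540000, -3.035573) = -14.284112
  y ← -1.182766 + (0.27/6)·(k1 + 2k2 + 2k3 + k4) = -3.082780
y(0.54) ≈ -3.0828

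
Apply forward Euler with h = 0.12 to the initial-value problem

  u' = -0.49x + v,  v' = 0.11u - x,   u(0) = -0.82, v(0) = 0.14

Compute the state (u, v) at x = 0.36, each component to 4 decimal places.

-0.7964, 0.0649

Euler on (u,v): u_{n+1} = u_n + h·u', v_{n+1} = v_n + h·v'.
0.000000: (-0.820000, 0.140000); f=(0.140000, -0.090200) → (-0.803200, 0.129176)
0.120000: (-0.803200, 0.129176); f=(0.070376, -0.208352) → (-0.794755, 0.104174)
0.240000: (-0.794755, 0.104174); f=(-0.013426, -0.327423) → (-0.796366, 0.064883)
(u(0.36), v(0.36)) ≈ (-0.7964, 0.0649)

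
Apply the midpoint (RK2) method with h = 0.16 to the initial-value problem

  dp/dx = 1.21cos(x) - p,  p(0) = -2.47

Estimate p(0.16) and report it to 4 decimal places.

-1.9289

Midpoint: k1 = f(x_n, p_n); k2 = f(x_n + h/2, p_n + (h/2)·k1); p_{n+1} = p_n + h·k2.
x=0.000000, p=-2.470000:
  k1 = f(0.000000, -2.470000) = 3.680000
  k2 = f(0.080000, -2.175600) = 3.381730
  p ← -2.470000 + 0.16·3.381730 = -1.928923
p(0.16) ≈ -1.9289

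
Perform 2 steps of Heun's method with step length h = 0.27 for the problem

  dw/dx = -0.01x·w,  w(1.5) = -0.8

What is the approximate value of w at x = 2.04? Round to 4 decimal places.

-0.7924

Heun: k1 = f(x_n, w_n); k2 = f(x_n + h, w_n + h·k1); w_{n+1} = w_n + (h/2)·(k1 + k2).
x=1.500000, w=-0.800000:
  k1 = f(1.500000, -0.800000) = 0.012000
  k2 = f(1.770000, -0.796760) = 0.014103
  w ← -0.800000 + (0.27/2)·(0.012000 + 0.014103) = -0.796476
x=1.770000, w=-0.796476:
  k1 = f(1.770000, -0.796476) = 0.014098
  k2 = f(2.040000, -0.792670) = 0.016170
  w ← -0.796476 + (0.27/2)·(0.014098 + 0.016170) = -0.792390
w(2.04) ≈ -0.7924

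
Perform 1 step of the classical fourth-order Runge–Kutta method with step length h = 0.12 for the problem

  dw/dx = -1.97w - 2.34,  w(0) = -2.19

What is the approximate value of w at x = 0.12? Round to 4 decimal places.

RK4: k1 = f(x_n, w_n); k2 = f(x_n + h/2, w_n + (h/2)·k1); k3 = f(x_n + h/2, w_n + (h/2)·k2); k4 = f(x_n + h, w_n + h·k3); w_{n+1} = w_n + (h/6)·(k1 + 2k2 + 2k3 + k4).
x=0.000000, w=-2.190000:
  k1 = f(0.000000, -2.190000) = 1.974300
  k2 = f(0.060000, -2.071542) = 1.740938
  k3 = f(0.060000, -2.085544) = 1.768521
  k4 = f(0.120000, -1.977777) = 1.556222
  w ← -2.190000 + (0.12/6)·(k1 + 2k2 + 2k3 + k4) = -1.979011
w(0.12) ≈ -1.9790

-1.9790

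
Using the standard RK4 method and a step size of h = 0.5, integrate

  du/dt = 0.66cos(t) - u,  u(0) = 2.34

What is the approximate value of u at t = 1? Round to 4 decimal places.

1.1958

RK4: k1 = f(t_n, u_n); k2 = f(t_n + h/2, u_n + (h/2)·k1); k3 = f(t_n + h/2, u_n + (h/2)·k2); k4 = f(t_n + h, u_n + h·k3); u_{n+1} = u_n + (h/6)·(k1 + 2k2 + 2k3 + k4).
t=0.000000, u=2.340000:
  k1 = f(0.000000, 2.340000) = -1.680000
  k2 = f(0.250000, 1.920000) = -1.280518
  k3 = f(0.250000, 2.019871) = -1.380388
  k4 = f(0.500000, 1.649806) = -1.070601
  u ← 2.340000 + (0.5/6)·(k1 + 2k2 + 2k3 + k4) = 1.667299
t=0.500000, u=1.667299:
  k1 = f(0.500000, 1.667299) = -1.088094
  k2 = f(0.750000, 1.395275) = -0.912361
  k3 = f(0.750000, 1.439209) = -0.956294
  k4 = f(1.000000, 1.189152) = -0.832552
  u ← 1.667299 + (0.5/6)·(k1 + 2k2 + 2k3 + k4) = 1.195803
u(1) ≈ 1.1958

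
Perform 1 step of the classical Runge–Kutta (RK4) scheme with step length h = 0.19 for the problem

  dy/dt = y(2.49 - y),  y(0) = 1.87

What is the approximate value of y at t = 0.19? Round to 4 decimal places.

RK4: k1 = f(t_n, y_n); k2 = f(t_n + h/2, y_n + (h/2)·k1); k3 = f(t_n + h/2, y_n + (h/2)·k2); k4 = f(t_n + h, y_n + h·k3); y_{n+1} = y_n + (h/6)·(k1 + 2k2 + 2k3 + k4).
t=0.000000, y=1.870000:
  k1 = f(0.000000, 1.870000) = 1.159400
  k2 = f(0.095000, 1.980143) = 1.009590
  k3 = f(0.095000, 1.965911) = 1.030312
  k4 = f(0.190000, 2.065759) = 0.876379
  y ← 1.870000 + (0.19/6)·(k1 + 2k2 + 2k3 + k4) = 2.063660
y(0.19) ≈ 2.0637

2.0637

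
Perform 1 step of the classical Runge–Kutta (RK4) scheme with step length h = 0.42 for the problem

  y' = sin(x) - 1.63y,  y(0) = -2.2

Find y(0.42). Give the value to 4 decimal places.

-1.0416

RK4: k1 = f(x_n, y_n); k2 = f(x_n + h/2, y_n + (h/2)·k1); k3 = f(x_n + h/2, y_n + (h/2)·k2); k4 = f(x_n + h, y_n + h·k3); y_{n+1} = y_n + (h/6)·(k1 + 2k2 + 2k3 + k4).
x=0.000000, y=-2.200000:
  k1 = f(0.000000, -2.200000) = 3.586000
  k2 = f(0.210000, -1.446940) = 2.566972
  k3 = f(0.210000, -1.660936) = 2.915785
  k4 = f(0.420000, -0.975370) = 1.997614
  y ← -2.200000 + (0.42/6)·(k1 + 2k2 + 2k3 + k4) = -1.041561
y(0.42) ≈ -1.0416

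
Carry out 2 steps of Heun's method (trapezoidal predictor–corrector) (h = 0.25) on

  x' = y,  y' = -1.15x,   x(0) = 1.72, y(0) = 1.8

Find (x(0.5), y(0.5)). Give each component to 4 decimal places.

Heun on (x,y): k1 = f(s_n, state_n); k2 = f(s_n + h, state_n + h·k1); state_{n+1} = state_n + (h/2)·(k1 + k2).
0.000000: (1.720000, 1.800000)
  k1 = (1.800000, -1.978000)
  predictor → (2.170000, 1.305500)
  k2 = (1.305500, -2.495500)
  → (2.108188, 1.240813)
0.250000: (2.108188, 1.240813)
  k1 = (1.240813, -2.424416)
  predictor → (2.418391, 0.634709)
  k2 = (0.634709, -2.781149)
  → (2.342628, 0.590117)
(x(0.5), y(0.5)) ≈ (2.3426, 0.5901)

2.3426, 0.5901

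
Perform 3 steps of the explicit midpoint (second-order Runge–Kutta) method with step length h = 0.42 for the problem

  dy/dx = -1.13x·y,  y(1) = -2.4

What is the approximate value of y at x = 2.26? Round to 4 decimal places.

Midpoint: k1 = f(x_n, y_n); k2 = f(x_n + h/2, y_n + (h/2)·k1); y_{n+1} = y_n + h·k2.
x=1.000000, y=-2.400000:
  k1 = f(1.000000, -2.400000) = 2.712000
  k2 = f(1.210000, -1.830480) = 2.502815
  y ← -2.400000 + 0.42·2.502815 = -1.348818
x=1.420000, y=-1.348818:
  k1 = f(1.420000, -1.348818) = 2.164313
  k2 = f(1.630000, -0.894312) = 1.647233
  y ← -1.348818 + 0.42·1.647233 = -0.656980
x=1.840000, y=-0.656980:
  k1 = f(1.840000, -0.656980) = 1.365992
  k2 = f(2.050000, -0.370121) = 0.857386
  y ← -0.656980 + 0.42·0.857386 = -0.296878
y(2.26) ≈ -0.2969

-0.2969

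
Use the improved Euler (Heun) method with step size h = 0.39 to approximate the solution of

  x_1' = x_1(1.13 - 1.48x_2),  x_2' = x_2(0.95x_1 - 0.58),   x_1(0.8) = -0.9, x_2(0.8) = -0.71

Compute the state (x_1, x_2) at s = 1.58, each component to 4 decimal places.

Heun on (x_1,x_2): k1 = f(s_n, state_n); k2 = f(s_n + h, state_n + h·k1); state_{n+1} = state_n + (h/2)·(k1 + k2).
0.800000: (-0.900000, -0.710000)
  k1 = (-1.962720, 1.018850)
  predictor → (-1.665461, -0.312648)
  k2 = (-2.652612, 0.676005)
  → (-1.799990, -0.379503)
1.190000: (-1.799990, -0.379503)
  k1 = (-3.044980, 0.869059)
  predictor → (-2.987532, -0.040570)
  k2 = (-3.555295, 0.138676)
  → (-3.087043, -0.182995)
(x_1(1.58), x_2(1.58)) ≈ (-3.0870, -0.1830)

-3.0870, -0.1830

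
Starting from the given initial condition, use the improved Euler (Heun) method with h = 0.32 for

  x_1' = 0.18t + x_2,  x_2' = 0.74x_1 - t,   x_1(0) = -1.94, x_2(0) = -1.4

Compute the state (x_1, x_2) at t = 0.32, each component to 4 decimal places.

Heun on (x_1,x_2): k1 = f(t_n, state_n); k2 = f(t_n + h, state_n + h·k1); state_{n+1} = state_n + (h/2)·(k1 + k2).
0.000000: (-1.940000, -1.400000)
  k1 = (-1.400000, -1.435600)
  predictor → (-2.388000, -1.859392)
  k2 = (-1.801792, -2.087120)
  → (-2.452287, -1.963635)
(x_1(0.32), x_2(0.32)) ≈ (-2.4523, -1.9636)

-2.4523, -1.9636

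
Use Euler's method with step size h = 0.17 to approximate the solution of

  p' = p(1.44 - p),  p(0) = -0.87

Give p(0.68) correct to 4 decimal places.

Euler: p_{n+1} = p_n + h·f(s_n, p_n).
s=0.000000, p=-0.870000: f=-2.009700 → p ← -0.870000 + 0.17·(-2.009700) = -1.211649
s=0.170000, p=-1.211649: f=-3.212868 → p ← -1.211649 + 0.17·(-3.212868) = -1.757837
s=0.340000, p=-1.757837: f=-5.621274 → p ← -1.757837 + 0.17·(-5.621274) = -2.713453
s=0.510000, p=-2.713453: f=-11.270200 → p ← -2.713453 + 0.17·(-11.270200) = -4.629387
p(0.68) ≈ -4.6294

-4.6294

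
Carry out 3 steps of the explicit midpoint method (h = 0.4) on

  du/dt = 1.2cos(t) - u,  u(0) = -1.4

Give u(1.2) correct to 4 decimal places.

Midpoint: k1 = f(t_n, u_n); k2 = f(t_n + h/2, u_n + (h/2)·k1); u_{n+1} = u_n + h·k2.
t=0.000000, u=-1.400000:
  k1 = f(0.000000, -1.400000) = 2.600000
  k2 = f(0.200000, -0.880000) = 2.056080
  u ← -1.400000 + 0.4·2.056080 = -0.577568
t=0.400000, u=-0.577568:
  k1 = f(0.400000, -0.577568) = 1.682841
  k2 = f(0.600000, -0.241000) = 1.231403
  u ← -0.577568 + 0.4·1.231403 = -0.085007
t=0.800000, u=-0.085007:
  k1 = f(0.800000, -0.085007) = 0.921055
  k2 = f(1.000000, 0.099204) = 0.549159
  u ← -0.085007 + 0.4·0.549159 = 0.134656
u(1.2) ≈ 0.1347

0.1347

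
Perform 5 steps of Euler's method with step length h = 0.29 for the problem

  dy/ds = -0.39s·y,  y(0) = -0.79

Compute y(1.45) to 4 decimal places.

-0.5593

Euler: y_{n+1} = y_n + h·f(s_n, y_n).
s=0.000000, y=-0.790000: f=0.000000 → y ← -0.790000 + 0.29·0.000000 = -0.790000
s=0.290000, y=-0.790000: f=0.089349 → y ← -0.790000 + 0.29·0.089349 = -0.764089
s=0.580000, y=-0.764089: f=0.172837 → y ← -0.764089 + 0.29·0.172837 = -0.713966
s=0.870000, y=-0.713966: f=0.242249 → y ← -0.713966 + 0.29·0.242249 = -0.643714
s=1.160000, y=-0.643714: f=0.291216 → y ← -0.643714 + 0.29·0.291216 = -0.559261
y(1.45) ≈ -0.5593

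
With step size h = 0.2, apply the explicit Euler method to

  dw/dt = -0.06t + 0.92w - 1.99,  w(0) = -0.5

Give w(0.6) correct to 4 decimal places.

Euler: w_{n+1} = w_n + h·f(t_n, w_n).
t=0.000000, w=-0.500000: f=-2.450000 → w ← -0.500000 + 0.2·(-2.450000) = -0.990000
t=0.200000, w=-0.990000: f=-2.912800 → w ← -0.990000 + 0.2·(-2.912800) = -1.572560
t=0.400000, w=-1.572560: f=-3.460755 → w ← -1.572560 + 0.2·(-3.460755) = -2.264711
w(0.6) ≈ -2.2647

-2.2647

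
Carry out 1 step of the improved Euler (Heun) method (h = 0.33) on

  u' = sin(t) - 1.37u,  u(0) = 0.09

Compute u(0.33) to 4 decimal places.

0.1120

Heun: k1 = f(t_n, u_n); k2 = f(t_n + h, u_n + h·k1); u_{n+1} = u_n + (h/2)·(k1 + k2).
t=0.000000, u=0.090000:
  k1 = f(0.000000, 0.090000) = -0.123300
  k2 = f(0.330000, 0.049311) = 0.256487
  u ← 0.090000 + (0.33/2)·(-0.123300 + 0.256487) = 0.111976
u(0.33) ≈ 0.1120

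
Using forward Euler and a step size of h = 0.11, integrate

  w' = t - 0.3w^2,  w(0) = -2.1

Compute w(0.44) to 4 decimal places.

Euler: w_{n+1} = w_n + h·f(t_n, w_n).
t=0.000000, w=-2.100000: f=-1.323000 → w ← -2.100000 + 0.11·(-1.323000) = -2.245530
t=0.110000, w=-2.245530: f=-1.402721 → w ← -2.245530 + 0.11·(-1.402721) = -2.399829
t=0.220000, w=-2.399829: f=-1.507754 → w ← -2.399829 + 0.11·(-1.507754) = -2.565682
t=0.330000, w=-2.565682: f=-1.644818 → w ← -2.565682 + 0.11·(-1.644818) = -2.746612
w(0.44) ≈ -2.7466

-2.7466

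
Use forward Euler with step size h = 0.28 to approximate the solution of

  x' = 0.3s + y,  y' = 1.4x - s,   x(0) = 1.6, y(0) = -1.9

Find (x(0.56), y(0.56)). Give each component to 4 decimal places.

0.7351, -0.9325

Euler on (x,y): x_{n+1} = x_n + h·x', y_{n+1} = y_n + h·y'.
0.000000: (1.600000, -1.900000); f=(-1.900000, 2.240000) → (1.068000, -1.272800)
0.280000: (1.068000, -1.272800); f=(-1.188800, 1.215200) → (0.735136, -0.932544)
(x(0.56), y(0.56)) ≈ (0.7351, -0.9325)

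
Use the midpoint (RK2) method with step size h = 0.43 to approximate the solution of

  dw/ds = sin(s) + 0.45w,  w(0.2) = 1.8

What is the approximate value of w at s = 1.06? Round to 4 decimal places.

3.2114

Midpoint: k1 = f(s_n, w_n); k2 = f(s_n + h/2, w_n + (h/2)·k1); w_{n+1} = w_n + h·k2.
s=0.200000, w=1.800000:
  k1 = f(0.200000, 1.800000) = 1.008669
  k2 = f(0.415000, 2.016864) = 1.310779
  w ← 1.800000 + 0.43·1.310779 = 2.363635
s=0.630000, w=2.363635:
  k1 = f(0.630000, 2.363635) = 1.652780
  k2 = f(0.845000, 2.718983) = 1.971513
  w ← 2.363635 + 0.43·1.971513 = 3.211386
w(1.06) ≈ 3.2114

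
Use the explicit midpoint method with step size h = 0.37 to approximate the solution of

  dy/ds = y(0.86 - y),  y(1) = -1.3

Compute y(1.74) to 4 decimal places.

Midpoint: k1 = f(s_n, y_n); k2 = f(s_n + h/2, y_n + (h/2)·k1); y_{n+1} = y_n + h·k2.
s=1.000000, y=-1.300000:
  k1 = f(1.000000, -1.300000) = -2.808000
  k2 = f(1.185000, -1.819480) = -4.875260
  y ← -1.300000 + 0.37·(-4.875260) = -3.103846
s=1.370000, y=-3.103846:
  k1 = f(1.370000, -3.103846) = -12.303170
  k2 = f(1.555000, -5.379933) = -33.570418
  y ← -3.103846 + 0.37·(-33.570418) = -15.524901
y(1.74) ≈ -15.5249

-15.5249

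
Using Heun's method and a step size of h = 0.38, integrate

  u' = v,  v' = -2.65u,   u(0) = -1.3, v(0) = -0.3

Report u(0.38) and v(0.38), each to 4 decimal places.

-1.1653, 1.0665

Heun on (u,v): k1 = f(s_n, state_n); k2 = f(s_n + h, state_n + h·k1); state_{n+1} = state_n + (h/2)·(k1 + k2).
0.000000: (-1.300000, -0.300000)
  k1 = (-0.300000, 3.445000)
  predictor → (-1.414000, 1.009100)
  k2 = (1.009100, 3.747100)
  → (-1.165271, 1.066499)
(u(0.38), v(0.38)) ≈ (-1.1653, 1.0665)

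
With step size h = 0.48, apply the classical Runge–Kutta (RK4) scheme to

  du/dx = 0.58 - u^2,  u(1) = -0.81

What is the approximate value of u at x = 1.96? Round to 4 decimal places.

-0.9945

RK4: k1 = f(x_n, u_n); k2 = f(x_n + h/2, u_n + (h/2)·k1); k3 = f(x_n + h/2, u_n + (h/2)·k2); k4 = f(x_n + h, u_n + h·k3); u_{n+1} = u_n + (h/6)·(k1 + 2k2 + 2k3 + k4).
x=1.000000, u=-0.810000:
  k1 = f(1.000000, -0.810000) = -0.076100
  k2 = f(1.240000, -0.828264) = -0.106021
  k3 = f(1.240000, -0.835445) = -0.117969
  k4 = f(1.480000, -0.866625) = -0.171039
  u ← -0.810000 + (0.48/6)·(k1 + 2k2 + 2k3 + k4) = -0.865609
x=1.480000, u=-0.865609:
  k1 = f(1.480000, -0.865609) = -0.169280
  k2 = f(1.720000, -0.906237) = -0.241265
  k3 = f(1.720000, -0.923513) = -0.272876
  k4 = f(1.960000, -0.996590) = -0.413192
  u ← -0.865609 + (0.48/6)·(k1 + 2k2 + 2k3 + k4) = -0.994470
u(1.96) ≈ -0.9945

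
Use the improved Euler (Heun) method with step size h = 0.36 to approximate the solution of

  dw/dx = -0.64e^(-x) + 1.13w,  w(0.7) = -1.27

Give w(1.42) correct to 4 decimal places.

-3.0811

Heun: k1 = f(x_n, w_n); k2 = f(x_n + h, w_n + h·k1); w_{n+1} = w_n + (h/2)·(k1 + k2).
x=0.700000, w=-1.270000:
  k1 = f(0.700000, -1.270000) = -1.752915
  k2 = f(1.060000, -1.901049) = -2.369917
  w ← -1.270000 + (0.36/2)·(-1.752915 + (-2.369917)) = -2.012110
x=1.060000, w=-2.012110:
  k1 = f(1.060000, -2.012110) = -2.495416
  k2 = f(1.420000, -2.910459) = -3.443516
  w ← -2.012110 + (0.36/2)·(-2.495416 + (-3.443516)) = -3.081117
w(1.42) ≈ -3.0811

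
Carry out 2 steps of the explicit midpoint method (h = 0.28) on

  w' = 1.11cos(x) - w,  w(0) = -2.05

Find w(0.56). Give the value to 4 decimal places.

-0.7390

Midpoint: k1 = f(x_n, w_n); k2 = f(x_n + h/2, w_n + (h/2)·k1); w_{n+1} = w_n + h·k2.
x=0.000000, w=-2.050000:
  k1 = f(0.000000, -2.050000) = 3.160000
  k2 = f(0.140000, -1.607600) = 2.706740
  w ← -2.050000 + 0.28·2.706740 = -1.292113
x=0.280000, w=-1.292113:
  k1 = f(0.280000, -1.292113) = 2.358884
  k2 = f(0.420000, -0.961869) = 1.975398
  w ← -1.292113 + 0.28·1.975398 = -0.739001
w(0.56) ≈ -0.7390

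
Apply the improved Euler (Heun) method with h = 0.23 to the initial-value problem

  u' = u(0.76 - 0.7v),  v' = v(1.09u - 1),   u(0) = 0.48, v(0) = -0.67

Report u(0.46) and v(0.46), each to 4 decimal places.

0.8243, -0.5807

Heun on (u,v): k1 = f(t_n, state_n); k2 = f(t_n + h, state_n + h·k1); state_{n+1} = state_n + (h/2)·(k1 + k2).
0.000000: (0.480000, -0.670000)
  k1 = (0.589920, 0.319456)
  predictor → (0.615682, -0.596525)
  k2 = (0.725007, 0.196201)
  → (0.631217, -0.610699)
0.230000: (0.631217, -0.610699)
  k1 = (0.749563, 0.190522)
  predictor → (0.803616, -0.566879)
  k2 = (0.929636, 0.070326)
  → (0.824324, -0.580702)
(u(0.46), v(0.46)) ≈ (0.8243, -0.5807)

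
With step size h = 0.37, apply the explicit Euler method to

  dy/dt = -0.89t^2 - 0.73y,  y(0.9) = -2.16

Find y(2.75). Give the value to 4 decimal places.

Euler: y_{n+1} = y_n + h·f(t_n, y_n).
t=0.900000, y=-2.160000: f=0.855900 → y ← -2.160000 + 0.37·0.855900 = -1.843317
t=1.270000, y=-1.843317: f=-0.089860 → y ← -1.843317 + 0.37·(-0.089860) = -1.876565
t=1.640000, y=-1.876565: f=-1.023852 → y ← -1.876565 + 0.37·(-1.023852) = -2.255390
t=2.010000, y=-2.255390: f=-1.949254 → y ← -2.255390 + 0.37·(-1.949254) = -2.976614
t=2.380000, y=-2.976614: f=-2.868388 → y ← -2.976614 + 0.37·(-2.868388) = -4.037918
y(2.75) ≈ -4.0379

-4.0379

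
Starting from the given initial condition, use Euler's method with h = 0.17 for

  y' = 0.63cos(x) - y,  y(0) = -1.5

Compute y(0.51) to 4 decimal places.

-0.5953

Euler: y_{n+1} = y_n + h·f(x_n, y_n).
x=0.000000, y=-1.500000: f=2.130000 → y ← -1.500000 + 0.17·2.130000 = -1.137900
x=0.170000, y=-1.137900: f=1.758818 → y ← -1.137900 + 0.17·1.758818 = -0.838901
x=0.340000, y=-0.838901: f=1.432836 → y ← -0.838901 + 0.17·1.432836 = -0.595319
y(0.51) ≈ -0.5953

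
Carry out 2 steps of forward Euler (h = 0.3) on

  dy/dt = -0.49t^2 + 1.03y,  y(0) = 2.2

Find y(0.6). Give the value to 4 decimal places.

Euler: y_{n+1} = y_n + h·f(t_n, y_n).
t=0.000000, y=2.200000: f=2.266000 → y ← 2.200000 + 0.3·2.266000 = 2.879800
t=0.300000, y=2.879800: f=2.922094 → y ← 2.879800 + 0.3·2.922094 = 3.756428
y(0.6) ≈ 3.7564

3.7564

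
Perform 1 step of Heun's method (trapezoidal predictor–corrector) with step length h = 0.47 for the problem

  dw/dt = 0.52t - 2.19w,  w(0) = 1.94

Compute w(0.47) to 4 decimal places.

Heun: k1 = f(t_n, w_n); k2 = f(t_n + h, w_n + h·k1); w_{n+1} = w_n + (h/2)·(k1 + k2).
t=0.000000, w=1.940000:
  k1 = f(0.000000, 1.940000) = -4.248600
  k2 = f(0.470000, -0.056842) = 0.368884
  w ← 1.940000 + (0.47/2)·(-4.248600 + 0.368884) = 1.028267
w(0.47) ≈ 1.0283

1.0283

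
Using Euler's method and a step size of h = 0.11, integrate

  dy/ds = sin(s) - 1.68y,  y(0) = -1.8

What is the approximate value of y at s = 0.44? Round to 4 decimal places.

-0.7317

Euler: y_{n+1} = y_n + h·f(s_n, y_n).
s=0.000000, y=-1.800000: f=3.024000 → y ← -1.800000 + 0.11·3.024000 = -1.467360
s=0.110000, y=-1.467360: f=2.574943 → y ← -1.467360 + 0.11·2.574943 = -1.184116
s=0.220000, y=-1.184116: f=2.207545 → y ← -1.184116 + 0.11·2.207545 = -0.941286
s=0.330000, y=-0.941286: f=1.905404 → y ← -0.941286 + 0.11·1.905404 = -0.731692
y(0.44) ≈ -0.7317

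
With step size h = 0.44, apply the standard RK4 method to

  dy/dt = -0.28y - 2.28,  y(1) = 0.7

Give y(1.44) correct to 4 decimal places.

-0.3250

RK4: k1 = f(t_n, y_n); k2 = f(t_n + h/2, y_n + (h/2)·k1); k3 = f(t_n + h/2, y_n + (h/2)·k2); k4 = f(t_n + h, y_n + h·k3); y_{n+1} = y_n + (h/6)·(k1 + 2k2 + 2k3 + k4).
t=1.000000, y=0.700000:
  k1 = f(1.000000, 0.700000) = -2.476000
  k2 = f(1.220000, 0.155280) = -2.323478
  k3 = f(1.220000, 0.188835) = -2.332874
  k4 = f(1.440000, -0.326464) = -2.188590
  y ← 0.700000 + (0.44/6)·(k1 + 2k2 + 2k3 + k4) = -0.325002
y(1.44) ≈ -0.3250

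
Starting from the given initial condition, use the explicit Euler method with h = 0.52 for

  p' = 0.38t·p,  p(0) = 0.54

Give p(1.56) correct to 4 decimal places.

0.7179

Euler: p_{n+1} = p_n + h·f(t_n, p_n).
t=0.000000, p=0.540000: f=0.000000 → p ← 0.540000 + 0.52·0.000000 = 0.540000
t=0.520000, p=0.540000: f=0.106704 → p ← 0.540000 + 0.52·0.106704 = 0.595486
t=1.040000, p=0.595486: f=0.235336 → p ← 0.595486 + 0.52·0.235336 = 0.717861
p(1.56) ≈ 0.7179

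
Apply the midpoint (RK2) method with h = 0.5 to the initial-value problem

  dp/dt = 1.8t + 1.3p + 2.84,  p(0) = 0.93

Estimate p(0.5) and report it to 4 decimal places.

Midpoint: k1 = f(t_n, p_n); k2 = f(t_n + h/2, p_n + (h/2)·k1); p_{n+1} = p_n + h·k2.
t=0.000000, p=0.930000:
  k1 = f(0.000000, 0.930000) = 4.049000
  k2 = f(0.250000, 1.942250) = 5.814925
  p ← 0.930000 + 0.5·5.814925 = 3.837463
p(0.5) ≈ 3.8375

3.8375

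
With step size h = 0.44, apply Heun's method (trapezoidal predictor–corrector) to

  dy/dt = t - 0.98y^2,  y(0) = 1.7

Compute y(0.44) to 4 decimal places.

Heun: k1 = f(t_n, y_n); k2 = f(t_n + h, y_n + h·k1); y_{n+1} = y_n + (h/2)·(k1 + k2).
t=0.000000, y=1.700000:
  k1 = f(0.000000, 1.700000) = -2.832200
  k2 = f(0.440000, 0.453832) = 0.238156
  y ← 1.700000 + (0.44/2)·(-2.832200 + 0.238156) = 1.129310
y(0.44) ≈ 1.1293

1.1293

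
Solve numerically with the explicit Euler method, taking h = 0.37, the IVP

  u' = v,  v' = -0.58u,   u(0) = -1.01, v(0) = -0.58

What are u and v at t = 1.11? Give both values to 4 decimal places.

Euler on (u,v): u_{n+1} = u_n + h·u', v_{n+1} = v_n + h·v'.
0.000000: (-1.010000, -0.580000); f=(-0.580000, 0.585800) → (-1.224600, -0.363254)
0.370000: (-1.224600, -0.363254); f=(-0.363254, 0.710268) → (-1.359004, -0.100455)
0.740000: (-1.359004, -0.100455); f=(-0.100455, 0.788222) → (-1.396172, 0.191187)
(u(1.11), v(1.11)) ≈ (-1.3962, 0.1912)

-1.3962, 0.1912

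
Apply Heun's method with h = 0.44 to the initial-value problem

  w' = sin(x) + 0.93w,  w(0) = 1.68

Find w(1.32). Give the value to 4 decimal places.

6.7013

Heun: k1 = f(x_n, w_n); k2 = f(x_n + h, w_n + h·k1); w_{n+1} = w_n + (h/2)·(k1 + k2).
x=0.000000, w=1.680000:
  k1 = f(0.000000, 1.680000) = 1.562400
  k2 = f(0.440000, 2.367456) = 2.627674
  w ← 1.680000 + (0.44/2)·(1.562400 + 2.627674) = 2.601816
x=0.440000, w=2.601816:
  k1 = f(0.440000, 2.601816) = 2.845629
  k2 = f(0.880000, 3.853893) = 4.354859
  w ← 2.601816 + (0.44/2)·(2.845629 + 4.354859) = 4.185923
x=0.880000, w=4.185923:
  k1 = f(0.880000, 4.185923) = 4.663648
  k2 = f(1.320000, 6.237928) = 6.769989
  w ← 4.185923 + (0.44/2)·(4.663648 + 6.769989) = 6.701323
w(1.32) ≈ 6.7013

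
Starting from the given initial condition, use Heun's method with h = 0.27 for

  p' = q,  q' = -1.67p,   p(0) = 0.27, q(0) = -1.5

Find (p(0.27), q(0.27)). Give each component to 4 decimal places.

Heun on (p,q): k1 = f(t_n, state_n); k2 = f(t_n + h, state_n + h·k1); state_{n+1} = state_n + (h/2)·(k1 + k2).
0.000000: (0.270000, -1.500000)
  k1 = (-1.500000, -0.450900)
  predictor → (-0.135000, -1.621743)
  k2 = (-1.621743, 0.225450)
  → (-0.151435, -1.530436)
(p(0.27), q(0.27)) ≈ (-0.1514, -1.5304)

-0.1514, -1.5304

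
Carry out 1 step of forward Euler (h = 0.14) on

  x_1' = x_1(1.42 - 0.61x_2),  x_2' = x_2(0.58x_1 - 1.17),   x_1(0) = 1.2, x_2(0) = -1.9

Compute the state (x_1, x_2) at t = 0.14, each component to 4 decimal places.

1.6333, -1.7739

Euler on (x_1,x_2): x_1_{n+1} = x_1_n + h·x_1', x_2_{n+1} = x_2_n + h·x_2'.
0.000000: (1.200000, -1.900000); f=(3.094800, 0.900600) → (1.633272, -1.773916)
(x_1(0.14), x_2(0.14)) ≈ (1.6333, -1.7739)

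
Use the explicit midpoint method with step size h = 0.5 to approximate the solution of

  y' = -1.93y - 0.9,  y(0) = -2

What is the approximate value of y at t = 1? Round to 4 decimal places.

Midpoint: k1 = f(t_n, y_n); k2 = f(t_n + h/2, y_n + (h/2)·k1); y_{n+1} = y_n + h·k2.
t=0.000000, y=-2.000000:
  k1 = f(0.000000, -2.000000) = 2.960000
  k2 = f(0.250000, -1.260000) = 1.531800
  y ← -2.000000 + 0.5·1.531800 = -1.234100
t=0.500000, y=-1.234100:
  k1 = f(0.500000, -1.234100) = 1.481813
  k2 = f(0.750000, -0.863647) = 0.766838
  y ← -1.234100 + 0.5·0.766838 = -0.850681
y(1) ≈ -0.8507

-0.8507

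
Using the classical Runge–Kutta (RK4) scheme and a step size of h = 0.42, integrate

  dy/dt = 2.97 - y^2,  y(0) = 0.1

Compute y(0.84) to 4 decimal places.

1.5463

RK4: k1 = f(t_n, y_n); k2 = f(t_n + h/2, y_n + (h/2)·k1); k3 = f(t_n + h/2, y_n + (h/2)·k2); k4 = f(t_n + h, y_n + h·k3); y_{n+1} = y_n + (h/6)·(k1 + 2k2 + 2k3 + k4).
t=0.000000, y=0.100000:
  k1 = f(0.000000, 0.100000) = 2.960000
  k2 = f(0.210000, 0.721600) = 2.449293
  k3 = f(0.210000, 0.614352) = 2.592572
  k4 = f(0.420000, 1.188880) = 1.556564
  y ← 0.100000 + (0.42/6)·(k1 + 2k2 + 2k3 + k4) = 1.122021
t=0.420000, y=1.122021:
  k1 = f(0.420000, 1.122021) = 1.711070
  k2 = f(0.630000, 1.481345) = 0.775616
  k3 = f(0.630000, 1.284900) = 1.319032
  k4 = f(0.840000, 1.676014) = 0.160977
  y ← 1.122021 + (0.42/6)·(k1 + 2k2 + 2k3 + k4) = 1.546315
y(0.84) ≈ 1.5463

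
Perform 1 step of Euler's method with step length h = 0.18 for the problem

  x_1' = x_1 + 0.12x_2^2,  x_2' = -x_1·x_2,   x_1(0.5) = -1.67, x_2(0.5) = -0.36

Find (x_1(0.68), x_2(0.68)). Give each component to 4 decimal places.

-1.9678, -0.4682

Euler on (x_1,x_2): x_1_{n+1} = x_1_n + h·x_1', x_2_{n+1} = x_2_n + h·x_2'.
0.500000: (-1.670000, -0.360000); f=(-1.654448, -0.601200) → (-1.967801, -0.468216)
(x_1(0.68), x_2(0.68)) ≈ (-1.9678, -0.4682)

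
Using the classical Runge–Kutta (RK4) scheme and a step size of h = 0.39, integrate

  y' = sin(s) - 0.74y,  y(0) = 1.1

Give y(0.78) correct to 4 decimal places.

0.8574

RK4: k1 = f(s_n, y_n); k2 = f(s_n + h/2, y_n + (h/2)·k1); k3 = f(s_n + h/2, y_n + (h/2)·k2); k4 = f(s_n + h, y_n + h·k3); y_{n+1} = y_n + (h/6)·(k1 + 2k2 + 2k3 + k4).
s=0.000000, y=1.100000:
  k1 = f(0.000000, 1.100000) = -0.814000
  k2 = f(0.195000, 0.941270) = -0.502773
  k3 = f(0.195000, 1.001959) = -0.547683
  k4 = f(0.390000, 0.886404) = -0.275750
  y ← 1.100000 + (0.39/6)·(k1 + 2k2 + 2k3 + k4) = 0.892607
s=0.390000, y=0.892607:
  k1 = f(0.390000, 0.892607) = -0.280341
  k2 = f(0.585000, 0.837940) = -0.067877
  k3 = f(0.585000, 0.879371) = -0.098535
  k4 = f(0.780000, 0.854178) = 0.071188
  y ← 0.892607 + (0.39/6)·(k1 + 2k2 + 2k3 + k4) = 0.857378
y(0.78) ≈ 0.8574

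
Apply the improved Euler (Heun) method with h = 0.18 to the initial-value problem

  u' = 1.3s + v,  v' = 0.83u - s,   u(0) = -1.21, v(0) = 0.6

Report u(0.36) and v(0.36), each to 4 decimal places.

-0.9777, 0.2072

Heun on (u,v): k1 = f(s_n, state_n); k2 = f(s_n + h, state_n + h·k1); state_{n+1} = state_n + (h/2)·(k1 + k2).
0.000000: (-1.210000, 0.600000)
  k1 = (0.600000, -1.004300)
  predictor → (-1.102000, 0.419226)
  k2 = (0.653226, -1.094660)
  → (-1.097210, 0.411094)
0.180000: (-1.097210, 0.411094)
  k1 = (0.645094, -1.090684)
  predictor → (-0.981093, 0.214770)
  k2 = (0.682770, -1.174307)
  → (-0.977702, 0.207244)
(u(0.36), v(0.36)) ≈ (-0.9777, 0.2072)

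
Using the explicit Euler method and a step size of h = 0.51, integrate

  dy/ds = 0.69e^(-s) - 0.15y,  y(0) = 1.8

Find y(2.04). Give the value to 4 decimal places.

Euler: y_{n+1} = y_n + h·f(s_n, y_n).
s=0.000000, y=1.800000: f=0.420000 → y ← 1.800000 + 0.51·0.420000 = 2.014200
s=0.510000, y=2.014200: f=0.112212 → y ← 2.014200 + 0.51·0.112212 = 2.071428
s=1.020000, y=2.071428: f=-0.061904 → y ← 2.071428 + 0.51·(-0.061904) = 2.039857
s=1.530000, y=2.039857: f=-0.156569 → y ← 2.039857 + 0.51·(-0.156569) = 1.960007
y(2.04) ≈ 1.9600

1.9600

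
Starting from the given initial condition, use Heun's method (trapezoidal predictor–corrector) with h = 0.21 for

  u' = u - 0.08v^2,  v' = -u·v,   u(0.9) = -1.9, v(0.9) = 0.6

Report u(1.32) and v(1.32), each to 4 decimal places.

-2.9205, 1.5643

Heun on (u,v): k1 = f(x_n, state_n); k2 = f(x_n + h, state_n + h·k1); state_{n+1} = state_n + (h/2)·(k1 + k2).
0.900000: (-1.900000, 0.600000)
  k1 = (-1.928800, 1.140000)
  predictor → (-2.305048, 0.839400)
  k2 = (-2.361415, 1.934857)
  → (-2.350473, 0.922860)
1.110000: (-2.350473, 0.922860)
  k1 = (-2.418606, 2.169157)
  predictor → (-2.858380, 1.378383)
  k2 = (-3.010375, 3.939942)
  → (-2.920516, 1.564315)
(u(1.32), v(1.32)) ≈ (-2.9205, 1.5643)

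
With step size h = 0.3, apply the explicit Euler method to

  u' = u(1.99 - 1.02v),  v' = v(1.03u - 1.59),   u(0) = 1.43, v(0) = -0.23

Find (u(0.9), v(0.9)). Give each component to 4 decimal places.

Euler on (u,v): u_{n+1} = u_n + h·u', v_{n+1} = v_n + h·v'.
0.000000: (1.430000, -0.230000); f=(3.181178, 0.026933) → (2.384353, -0.221920)
0.300000: (2.384353, -0.221920); f=(5.284582, -0.192157) → (3.969728, -0.279567)
0.600000: (3.969728, -0.279567); f=(9.031761, -0.698588) → (6.679256, -0.489144)
(u(0.9), v(0.9)) ≈ (6.6793, -0.4891)

6.6793, -0.4891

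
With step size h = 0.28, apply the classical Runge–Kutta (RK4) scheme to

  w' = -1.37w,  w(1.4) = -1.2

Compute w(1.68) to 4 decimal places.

RK4: k1 = f(t_n, w_n); k2 = f(t_n + h/2, w_n + (h/2)·k1); k3 = f(t_n + h/2, w_n + (h/2)·k2); k4 = f(t_n + h, w_n + h·k3); w_{n+1} = w_n + (h/6)·(k1 + 2k2 + 2k3 + k4).
t=1.400000, w=-1.200000:
  k1 = f(1.400000, -1.200000) = 1.644000
  k2 = f(1.540000, -0.969840) = 1.328681
  k3 = f(1.540000, -1.013985) = 1.389159
  k4 = f(1.680000, -0.811035) = 1.111119
  w ← -1.200000 + (0.28/6)·(k1 + 2k2 + 2k3 + k4) = -0.817763
w(1.68) ≈ -0.8178

-0.8178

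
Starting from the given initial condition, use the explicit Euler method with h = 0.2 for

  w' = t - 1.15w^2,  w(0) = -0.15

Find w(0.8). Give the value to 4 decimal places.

0.0755

Euler: w_{n+1} = w_n + h·f(t_n, w_n).
t=0.000000, w=-0.150000: f=-0.025875 → w ← -0.150000 + 0.2·(-0.025875) = -0.155175
t=0.200000, w=-0.155175: f=0.172309 → w ← -0.155175 + 0.2·0.172309 = -0.120713
t=0.400000, w=-0.120713: f=0.383243 → w ← -0.120713 + 0.2·0.383243 = -0.044065
t=0.600000, w=-0.044065: f=0.597767 → w ← -0.044065 + 0.2·0.597767 = 0.075489
w(0.8) ≈ 0.0755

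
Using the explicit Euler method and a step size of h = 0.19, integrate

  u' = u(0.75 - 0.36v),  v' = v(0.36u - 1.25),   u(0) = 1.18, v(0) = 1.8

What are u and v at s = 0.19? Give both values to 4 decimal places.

1.2029, 1.5178

Euler on (u,v): u_{n+1} = u_n + h·u', v_{n+1} = v_n + h·v'.
0.000000: (1.180000, 1.800000); f=(0.120360, -1.485360) → (1.202868, 1.517782)
(u(0.19), v(0.19)) ≈ (1.2029, 1.5178)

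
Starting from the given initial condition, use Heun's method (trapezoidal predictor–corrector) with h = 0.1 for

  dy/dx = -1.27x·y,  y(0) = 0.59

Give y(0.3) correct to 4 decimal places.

Heun: k1 = f(x_n, y_n); k2 = f(x_n + h, y_n + h·k1); y_{n+1} = y_n + (h/2)·(k1 + k2).
x=0.000000, y=0.590000:
  k1 = f(0.000000, 0.590000) = 0.000000
  k2 = f(0.100000, 0.590000) = -0.074930
  y ← 0.590000 + (0.1/2)·(0.000000 + (-0.074930)) = 0.586253
x=0.100000, y=0.586253:
  k1 = f(0.100000, 0.586253) = -0.074454
  k2 = f(0.200000, 0.578808) = -0.147017
  y ← 0.586253 + (0.1/2)·(-0.074454 + (-0.147017)) = 0.575180
x=0.200000, y=0.575180:
  k1 = f(0.200000, 0.575180) = -0.146096
  k2 = f(0.300000, 0.560570) = -0.213577
  y ← 0.575180 + (0.1/2)·(-0.146096 + (-0.213577)) = 0.557196
y(0.3) ≈ 0.5572

0.5572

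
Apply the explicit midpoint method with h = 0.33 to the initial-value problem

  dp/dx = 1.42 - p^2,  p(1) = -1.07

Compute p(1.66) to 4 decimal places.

Midpoint: k1 = f(x_n, p_n); k2 = f(x_n + h/2, p_n + (h/2)·k1); p_{n+1} = p_n + h·k2.
x=1.000000, p=-1.070000:
  k1 = f(1.000000, -1.070000) = 0.275100
  k2 = f(1.165000, -1.024609) = 0.370177
  p ← -1.070000 + 0.33·0.370177 = -0.947841
x=1.330000, p=-0.947841:
  k1 = f(1.330000, -0.947841) = 0.521597
  k2 = f(1.495000, -0.861778) = 0.677339
  p ← -0.947841 + 0.33·0.677339 = -0.724320
p(1.66) ≈ -0.7243

-0.7243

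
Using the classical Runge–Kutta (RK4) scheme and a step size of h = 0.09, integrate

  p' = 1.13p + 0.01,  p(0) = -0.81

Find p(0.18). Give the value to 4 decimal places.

-0.9907

RK4: k1 = f(x_n, p_n); k2 = f(x_n + h/2, p_n + (h/2)·k1); k3 = f(x_n + h/2, p_n + (h/2)·k2); k4 = f(x_n + h, p_n + h·k3); p_{n+1} = p_n + (h/6)·(k1 + 2k2 + 2k3 + k4).
x=0.000000, p=-0.810000:
  k1 = f(0.000000, -0.810000) = -0.905300
  k2 = f(0.045000, -0.850739) = -0.951335
  k3 = f(0.045000, -0.852810) = -0.953675
  k4 = f(0.090000, -0.895831) = -1.002289
  p ← -0.810000 + (0.09/6)·(k1 + 2k2 + 2k3 + k4) = -0.895764
x=0.090000, p=-0.895764:
  k1 = f(0.090000, -0.895764) = -1.002213
  k2 = f(0.135000, -0.940864) = -1.053176
  k3 = f(0.135000, -0.943157) = -1.055767
  k4 = f(0.180000, -0.990783) = -1.109585
  p ← -0.895764 + (0.09/6)·(k1 + 2k2 + 2k3 + k4) = -0.990709
p(0.18) ≈ -0.9907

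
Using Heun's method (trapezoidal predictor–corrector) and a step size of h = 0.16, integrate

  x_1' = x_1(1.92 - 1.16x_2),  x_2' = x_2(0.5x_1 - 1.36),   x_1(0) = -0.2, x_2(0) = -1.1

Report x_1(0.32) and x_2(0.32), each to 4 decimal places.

Heun on (x_1,x_2): k1 = f(t_n, state_n); k2 = f(t_n + h, state_n + h·k1); state_{n+1} = state_n + (h/2)·(k1 + k2).
0.000000: (-0.200000, -1.100000)
  k1 = (-0.639200, 1.606000)
  predictor → (-0.302272, -0.843040)
  k2 = (-0.875962, 1.273948)
  → (-0.321213, -0.869604)
0.160000: (-0.321213, -0.869604)
  k1 = (-0.940750, 1.322326)
  predictor → (-0.471733, -0.658032)
  k2 = (-1.265809, 1.050131)
  → (-0.497738, -0.679808)
(x_1(0.32), x_2(0.32)) ≈ (-0.4977, -0.6798)

-0.4977, -0.6798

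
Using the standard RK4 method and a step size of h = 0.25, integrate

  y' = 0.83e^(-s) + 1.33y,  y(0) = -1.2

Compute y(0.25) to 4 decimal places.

-1.4540

RK4: k1 = f(s_n, y_n); k2 = f(s_n + h/2, y_n + (h/2)·k1); k3 = f(s_n + h/2, y_n + (h/2)·k2); k4 = f(s_n + h, y_n + h·k3); y_{n+1} = y_n + (h/6)·(k1 + 2k2 + 2k3 + k4).
s=0.000000, y=-1.200000:
  k1 = f(0.000000, -1.200000) = -0.766000
  k2 = f(0.125000, -1.295750) = -0.990875
  k3 = f(0.125000, -1.323859) = -1.028261
  k4 = f(0.250000, -1.457065) = -1.291492
  y ← -1.200000 + (0.25/6)·(k1 + 2k2 + 2k3 + k4) = -1.453990
y(0.25) ≈ -1.4540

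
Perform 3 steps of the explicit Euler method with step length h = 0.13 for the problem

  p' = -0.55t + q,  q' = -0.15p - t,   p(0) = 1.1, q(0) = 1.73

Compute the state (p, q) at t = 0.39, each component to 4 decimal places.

1.7357, 1.6020

Euler on (p,q): p_{n+1} = p_n + h·p', q_{n+1} = q_n + h·q'.
0.000000: (1.100000, 1.730000); f=(1.730000, -0.165000) → (1.324900, 1.708550)
0.130000: (1.324900, 1.708550); f=(1.637050, -0.328735) → (1.537717, 1.665814)
0.260000: (1.537717, 1.665814); f=(1.522814, -0.490657) → (1.735682, 1.602029)
(p(0.39), q(0.39)) ≈ (1.7357, 1.6020)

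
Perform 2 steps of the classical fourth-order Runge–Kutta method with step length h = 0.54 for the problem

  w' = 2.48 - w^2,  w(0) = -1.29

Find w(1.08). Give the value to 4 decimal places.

RK4: k1 = f(t_n, w_n); k2 = f(t_n + h/2, w_n + (h/2)·k1); k3 = f(t_n + h/2, w_n + (h/2)·k2); k4 = f(t_n + h, w_n + h·k3); w_{n+1} = w_n + (h/6)·(k1 + 2k2 + 2k3 + k4).
t=0.000000, w=-1.290000:
  k1 = f(0.000000, -1.290000) = 0.815900
  k2 = f(0.270000, -1.069707) = 1.335727
  k3 = f(0.270000, -0.929354) = 1.616302
  k4 = f(0.540000, -0.417197) = 2.305947
  w ← -1.290000 + (0.54/6)·(k1 + 2k2 + 2k3 + k4) = -0.477669
t=0.540000, w=-0.477669:
  k1 = f(0.540000, -0.477669) = 2.251833
  k2 = f(0.810000, 0.130326) = 2.463015
  k3 = f(0.810000, 0.187345) = 2.444902
  k4 = f(1.080000, 0.842578) = 1.770062
  w ← -0.477669 + (0.54/6)·(k1 + 2k2 + 2k3 + k4) = 0.767727
w(1.08) ≈ 0.7677

0.7677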